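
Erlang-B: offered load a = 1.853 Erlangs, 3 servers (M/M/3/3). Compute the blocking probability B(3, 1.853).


B(c,a) = (a^c/c!) / Σ_{k=0}^{c} a^k/k!
a^3/3! = 1.060413
Σ terms (k=0..3): 1.00000 + 1.85300 + 1.71680 + 1.06041 = 5.630217
B = 1.060413/5.630217 = 0.188343

Final: 0.188343


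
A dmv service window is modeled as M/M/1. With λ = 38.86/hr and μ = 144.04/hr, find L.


ρ = λ/μ = 38.86/144.04 = 0.2698
L = ρ/(1−ρ) = 0.2698/(1 − 0.2698) = 0.2698/0.7302 = 0.3695

Final: 0.3695


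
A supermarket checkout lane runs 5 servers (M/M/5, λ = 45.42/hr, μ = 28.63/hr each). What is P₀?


a = λ/μ = 45.42/28.63 = 1.5864; ρ = a/c = 0.3173
Σ_{k=0}^{4} a^k/k! (terms k=0..4) = 1.00000 + 1.58645 + 1.25841 + 0.66547 + 0.26393 = 4.77425
Tail: a^5/(5!(1−ρ)) = 10.04914/(120·0.6827) = 0.12266
P₀ = 1/(4.77425 + 0.12266) = 1/4.89692 = 0.204210

Final: 0.204210


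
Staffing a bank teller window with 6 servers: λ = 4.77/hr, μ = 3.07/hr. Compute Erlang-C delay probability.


a = λ/μ = 1.5537; ρ = a/6 = 0.2590
P₀ = 0.211388 (from M/M/c formula)
C(c,a) = [a^c/(c!(1−ρ))]·P₀ = [14.06954/(720·0.7410)]·0.211388
= 0.02637·0.211388 = 0.005574

Final: 0.005574


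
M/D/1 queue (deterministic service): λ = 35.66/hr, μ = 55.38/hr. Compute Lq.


ρ = 35.66/55.38 = 0.6439
M/D/1: Lq = ρ²/(2(1−ρ)) = 0.4146/(2·0.3561) = 0.58220

Final: 0.58220


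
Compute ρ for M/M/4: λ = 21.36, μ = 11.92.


ρ = λ/(cμ) = 21.36/(4·11.92) = 21.36/47.68 = 0.4480

Final: 0.4480


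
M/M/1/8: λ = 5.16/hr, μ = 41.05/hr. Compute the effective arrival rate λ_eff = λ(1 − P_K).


ρ = 0.1257; P_K = (1−ρ)ρ^8/(1−ρ^9) = 0.00000005449
λ_eff = λ(1 − P_K) = 5.16·(1 − 0.00000005449) = 5.16·1.000000 = 5.1600 /hr

Final: 5.1600 /hr


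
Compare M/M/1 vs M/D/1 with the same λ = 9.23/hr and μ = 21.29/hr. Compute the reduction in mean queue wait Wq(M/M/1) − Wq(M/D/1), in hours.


ρ = 9.23/21.29 = 0.4335
Wq(M/M/1) = ρ/(μ−λ) = 0.4335/12.06 = 0.03595 hr
Wq(M/D/1) = ρ/(2(μ−λ)) = 0.01797 hr
Savings = 0.03595 − 0.01797 = 0.01797 hr

Final: 0.01797 hr


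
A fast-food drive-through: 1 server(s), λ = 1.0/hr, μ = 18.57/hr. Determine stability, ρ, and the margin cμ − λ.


Total capacity cμ = 1·18.57 = 18.57/hr
ρ = λ/(cμ) = 1.0/18.57 = 0.05385
Stable ⇔ ρ < 1: YES
Spare capacity = cμ − λ = 18.57 − 1.0 = 17.57/hr

Final: ρ = 0.05385; stable; margin = 17.57/hr


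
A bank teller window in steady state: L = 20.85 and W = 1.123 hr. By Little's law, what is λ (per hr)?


λ = L/W = 20.85/1.123 = 18.5663 /hr

Final: 18.5663 /hr


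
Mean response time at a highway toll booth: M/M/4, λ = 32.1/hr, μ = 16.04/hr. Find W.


a = 2.0012; ρ = 0.5003; P₀ = 0.130258
Lq = P₀·a^c·ρ/(c!(1−ρ)²) = 0.17444
Wq = Lq/λ = 0.17444/32.1 = 0.005434 hr
W = Wq + 1/μ = 0.005434 + 0.06234 = 0.06778 hr

Final: 0.06778 hr


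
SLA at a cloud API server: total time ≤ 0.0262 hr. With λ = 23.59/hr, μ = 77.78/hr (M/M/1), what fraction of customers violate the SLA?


W ~ Exponential(μ−λ) for M/M/1.
μ − λ = 77.78 − 23.59 = 54.1900
P(W > t) = e^{−(μ−λ)t} = e^{−1.4198} = 0.241768

Final: 0.241768


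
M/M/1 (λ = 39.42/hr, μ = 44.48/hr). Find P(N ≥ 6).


ρ = 39.42/44.48 = 0.8862
P(N ≥ n) = ρ^n = 0.8862^6 = 0.484519

Final: 0.484519


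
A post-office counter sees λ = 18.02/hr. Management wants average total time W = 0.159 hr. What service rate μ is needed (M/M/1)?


W = 1/(μ−λ) ⇒ μ − λ = 1/W = 1/0.159 = 6.2893
μ = λ + 1/W = 18.02 + 6.2893 = 24.3093 per hr

Final: 24.3093 /hr


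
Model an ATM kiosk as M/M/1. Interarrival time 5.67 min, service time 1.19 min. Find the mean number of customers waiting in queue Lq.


λ = 60/5.67 = 10.5820 /hr
μ = 60/1.19 = 50.4202 /hr
ρ = λ/μ = 10.5820/50.4202 = 0.2099
Lq = ρ²/(1−ρ) = 0.04405/0.7901 = 0.05575

Final: 0.05575


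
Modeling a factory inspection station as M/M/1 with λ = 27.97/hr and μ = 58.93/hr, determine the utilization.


ρ = λ/μ = 27.97/58.93 = 0.4746

Final: 0.4746


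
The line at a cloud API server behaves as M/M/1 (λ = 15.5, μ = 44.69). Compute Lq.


ρ = 15.5/44.69 = 0.3468
Lq = ρ²/(1−ρ) = 0.1203/0.6532 = 0.1842

Final: 0.1842


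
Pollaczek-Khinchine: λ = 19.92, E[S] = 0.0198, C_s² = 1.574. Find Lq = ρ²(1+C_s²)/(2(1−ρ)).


ρ = λ·E[S] = 19.92·0.0198 = 0.3944
Lq = ρ²(1+C_s²)/(2(1−ρ)) = 0.1556·(1+1.574)/(2·0.6056)
= 0.1556·2.5740/1.2112 = 0.33061

Final: 0.33061


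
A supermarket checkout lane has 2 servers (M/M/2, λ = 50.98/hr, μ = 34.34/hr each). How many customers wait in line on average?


a = λ/μ = 1.4846; ρ = a/2 = 0.7423
P₀ = 0.147919
Lq = P₀·a^c·ρ / (c!·(1−ρ)²) = 0.147919·2.20394·0.7423/(2·0.06642)
= 1.82170

Final: 1.82170


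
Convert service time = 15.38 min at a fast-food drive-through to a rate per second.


μ = 1/(service time) in consistent units.
1 second = 0.0166667 min, so μ = 0.0166667/15.38 = 0.001084 per second

Final: 0.001084 /sec


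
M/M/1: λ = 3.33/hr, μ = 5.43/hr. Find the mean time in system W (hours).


W = 1/(μ−λ) = 1/(5.43 − 3.33) = 1/2.10 = 0.4762 hr

Final: 0.4762 hr


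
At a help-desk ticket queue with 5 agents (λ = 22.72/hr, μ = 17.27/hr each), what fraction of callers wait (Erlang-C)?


a = λ/μ = 1.3156; ρ = a/5 = 0.2631
P₀ = 0.268110 (from M/M/c formula)
C(c,a) = [a^c/(c!(1−ρ))]·P₀ = [3.94076/(120·0.7369)]·0.268110
= 0.04457·0.268110 = 0.011948

Final: 0.011948


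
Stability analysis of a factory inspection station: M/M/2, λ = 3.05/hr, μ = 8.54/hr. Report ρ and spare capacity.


Total capacity cμ = 2·8.54 = 17.08/hr
ρ = λ/(cμ) = 3.05/17.08 = 0.1786
Stable ⇔ ρ < 1: YES
Spare capacity = cμ − λ = 17.08 − 3.05 = 14.03/hr

Final: ρ = 0.1786; stable; margin = 14.03/hr


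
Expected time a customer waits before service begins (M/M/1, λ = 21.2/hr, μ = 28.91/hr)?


ρ = 21.2/28.91 = 0.7333
Wq = ρ/(μ−λ) = 0.7333/(28.91 − 21.2) = 0.7333/7.71 = 0.09511 hr

Final: 0.09511 hr


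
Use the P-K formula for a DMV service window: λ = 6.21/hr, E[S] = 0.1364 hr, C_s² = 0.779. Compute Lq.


ρ = λ·E[S] = 6.21·0.1364 = 0.8470
Lq = ρ²(1+C_s²)/(2(1−ρ)) = 0.7175·(1+0.779)/(2·0.1530)
= 0.7175·1.7790/0.3059 = 4.17245

Final: 4.17245


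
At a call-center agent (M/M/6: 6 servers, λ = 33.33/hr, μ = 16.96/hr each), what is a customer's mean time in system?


a = 1.9652; ρ = 0.3275; P₀ = 0.139940
Lq = P₀·a^c·ρ/(c!(1−ρ)²) = 0.008109
Wq = Lq/λ = 0.008109/33.33 = 0.0002433 hr
W = Wq + 1/μ = 0.0002433 + 0.05896 = 0.05921 hr

Final: 0.05921 hr


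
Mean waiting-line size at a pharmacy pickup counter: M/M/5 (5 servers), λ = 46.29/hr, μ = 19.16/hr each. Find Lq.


a = λ/μ = 2.4160; ρ = a/5 = 0.4832
P₀ = 0.087477
Lq = P₀·a^c·ρ / (c!·(1−ρ)²) = 0.087477·82.31110·0.4832/(120·0.26709)
= 0.10855

Final: 0.10855


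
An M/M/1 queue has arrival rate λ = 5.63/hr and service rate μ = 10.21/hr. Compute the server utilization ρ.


ρ = λ/μ = 5.63/10.21 = 0.5514

Final: 0.5514


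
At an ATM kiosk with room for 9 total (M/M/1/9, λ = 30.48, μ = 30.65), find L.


ρ = 30.48/30.65 = 0.9945
L = ρ[1 − (K+1)ρ^K + Kρ^(K+1)] / [(1−ρ)(1−ρ^(K+1))]
Numerator: 0.9945·(1 − 10·0.951175 + 9·0.945899) = 0.001337
Denominator: (0.005546)·(0.054101) = 0.0003001
L = 0.001337/0.0003001 = 4.4541

Final: 4.4541


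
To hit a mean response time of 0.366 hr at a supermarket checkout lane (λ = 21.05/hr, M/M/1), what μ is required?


W = 1/(μ−λ) ⇒ μ − λ = 1/W = 1/0.366 = 2.7322
μ = λ + 1/W = 21.05 + 2.7322 = 23.7822 per hr

Final: 23.7822 /hr


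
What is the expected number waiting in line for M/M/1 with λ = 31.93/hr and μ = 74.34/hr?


ρ = 31.93/74.34 = 0.4295
Lq = ρ²/(1−ρ) = 0.1845/0.5705 = 0.3234

Final: 0.3234


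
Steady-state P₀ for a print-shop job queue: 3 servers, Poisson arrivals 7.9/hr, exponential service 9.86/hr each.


a = λ/μ = 7.9/9.86 = 0.8012; ρ = a/c = 0.2671
Σ_{k=0}^{2} a^k/k! (terms k=0..2) = 1.00000 + 0.80122 + 0.32097 = 2.12219
Tail: a^3/(3!(1−ρ)) = 0.51434/(6·0.7329) = 0.11696
P₀ = 1/(2.12219 + 0.11696) = 1/2.23915 = 0.446598

Final: 0.446598


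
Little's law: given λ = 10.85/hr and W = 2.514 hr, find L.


L = λW = 10.85·2.514 = 27.2769

Final: 27.2769


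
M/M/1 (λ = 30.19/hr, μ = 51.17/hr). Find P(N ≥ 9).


ρ = 30.19/51.17 = 0.5900
P(N ≥ n) = ρ^n = 0.5900^9 = 0.008662

Final: 0.008662


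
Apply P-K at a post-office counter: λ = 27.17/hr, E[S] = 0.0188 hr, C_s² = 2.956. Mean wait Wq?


ρ = λ·E[S] = 27.17·0.0188 = 0.5108
E[S²] = E[S]²(1+C_s²) = 0.0188²·(1+2.956) = 0.001398
Wq = λ·E[S²]/(2(1−ρ)) = 27.17·0.001398/(2·0.4892) = 0.03883 hr

Final: 0.03883 hr


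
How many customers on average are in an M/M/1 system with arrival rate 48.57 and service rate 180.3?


ρ = λ/μ = 48.57/180.3 = 0.2694
L = ρ/(1−ρ) = 0.2694/(1 − 0.2694) = 0.2694/0.7306 = 0.3687

Final: 0.3687


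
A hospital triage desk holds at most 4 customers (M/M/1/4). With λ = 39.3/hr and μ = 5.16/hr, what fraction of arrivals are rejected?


ρ = λ/μ = 39.3/5.16 = 7.6163
P_K = (1−ρ)ρ^K/(1−ρ^(K+1)) = (-6.6163·3364.894056)/(1 − 25627.972172)
= -22263.078116/-25626.972172 = 0.868736

Final: 0.868736


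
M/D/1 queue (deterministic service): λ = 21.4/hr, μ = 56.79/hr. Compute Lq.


ρ = 21.4/56.79 = 0.3768
M/D/1: Lq = ρ²/(2(1−ρ)) = 0.1420/(2·0.6232) = 0.11393

Final: 0.11393


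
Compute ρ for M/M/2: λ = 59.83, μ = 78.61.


ρ = λ/(cμ) = 59.83/(2·78.61) = 59.83/157.22 = 0.3805

Final: 0.3805


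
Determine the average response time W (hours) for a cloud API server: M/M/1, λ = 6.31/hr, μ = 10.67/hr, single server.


W = 1/(μ−λ) = 1/(10.67 − 6.31) = 1/4.36 = 0.2294 hr

Final: 0.2294 hr


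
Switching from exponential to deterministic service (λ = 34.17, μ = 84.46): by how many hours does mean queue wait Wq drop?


ρ = 34.17/84.46 = 0.4046
Wq(M/M/1) = ρ/(μ−λ) = 0.4046/50.29 = 0.008045 hr
Wq(M/D/1) = ρ/(2(μ−λ)) = 0.004022 hr
Savings = 0.008045 − 0.004022 = 0.004022 hr

Final: 0.004022 hr


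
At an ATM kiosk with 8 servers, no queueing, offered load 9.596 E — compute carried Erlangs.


B(8,9.596) = 0.319025 (Erlang-B)
Carried load = a(1 − B) = 9.596·(1 − 0.319025) = 9.596·0.680975 = 6.5346 E

Final: 6.5346 Erlangs


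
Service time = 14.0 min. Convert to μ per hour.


μ = 1/(service time) in consistent units.
1 hour = 60 min, so μ = 60/14.0 = 4.2857 per hour

Final: 4.2857 /hr


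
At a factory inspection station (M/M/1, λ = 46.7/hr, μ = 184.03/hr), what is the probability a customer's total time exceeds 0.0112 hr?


W ~ Exponential(μ−λ) for M/M/1.
μ − λ = 184.03 − 46.7 = 137.3300
P(W > t) = e^{−(μ−λ)t} = e^{−1.5381} = 0.214790

Final: 0.214790


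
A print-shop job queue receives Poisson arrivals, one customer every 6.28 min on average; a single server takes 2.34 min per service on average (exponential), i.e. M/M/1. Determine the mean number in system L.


λ = 60/6.28 = 9.5541 /hr
μ = 60/2.34 = 25.6410 /hr
ρ = λ/μ = 9.5541/25.6410 = 0.3726
L = ρ/(1−ρ) = 0.3726/0.6274 = 0.5939

Final: 0.5939


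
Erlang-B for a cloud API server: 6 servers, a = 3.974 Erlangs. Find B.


B(c,a) = (a^c/c!) / Σ_{k=0}^{c} a^k/k!
a^6/6! = 5.470596
Σ terms (k=0..6): 1.00000 + 3.97400 + 7.89634 + 10.46002 + 10.39203 + 8.25958 + 5.47060 = 47.452558
B = 5.470596/47.452558 = 0.115286

Final: 0.115286


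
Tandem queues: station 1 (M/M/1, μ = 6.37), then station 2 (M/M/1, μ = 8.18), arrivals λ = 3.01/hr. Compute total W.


Each node sees arrival rate λ = 3.01/hr (tandem ⇒ throughput preserved).
W₁ = 1/(μ₁−λ) = 1/(6.37−3.01) = 0.29762 hr
W₂ = 1/(μ₂−λ) = 1/(8.18−3.01) = 0.19342 hr
W_total = W₁ + W₂ = 0.29762 + 0.19342 = 0.49104 hr

Final: 0.49104 hr


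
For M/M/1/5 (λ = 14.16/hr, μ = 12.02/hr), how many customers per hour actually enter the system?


ρ = 1.1780; P_K = (1−ρ)ρ^5/(1−ρ^6) = 0.241480
λ_eff = λ(1 − P_K) = 14.16·(1 − 0.241480) = 14.16·0.758520 = 10.7406 /hr

Final: 10.7406 /hr


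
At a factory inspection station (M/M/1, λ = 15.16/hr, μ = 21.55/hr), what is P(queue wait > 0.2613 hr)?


ρ = 15.16/21.55 = 0.7035
P(Wq > t) = ρ·e^{−(μ−λ)t} = 0.7035·e^{−1.6697}
= 0.7035·0.188302 = 0.132467

Final: 0.132467


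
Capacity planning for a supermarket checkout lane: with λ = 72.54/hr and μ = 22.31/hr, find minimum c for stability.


Stability requires cμ > λ ⇔ c > λ/μ.
λ/μ = 72.54/22.31 = 3.2515
Minimum integer c = ⌊3.2515⌋ + 1 = 4
Check: 4·22.31 = 89.24 > 72.54, while 3·22.31 = 66.93 ≤ 72.54

Final: 4 servers


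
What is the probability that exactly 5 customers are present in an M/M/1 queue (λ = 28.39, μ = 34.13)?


ρ = 28.39/34.13 = 0.8318
P_n = (1−ρ)·ρ^n = (1 − 0.8318)·0.8318^5 = 0.1682·0.398241 = 0.066976

Final: 0.066976


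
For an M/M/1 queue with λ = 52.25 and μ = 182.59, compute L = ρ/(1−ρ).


ρ = λ/μ = 52.25/182.59 = 0.2862
L = ρ/(1−ρ) = 0.2862/(1 − 0.2862) = 0.2862/0.7138 = 0.4009

Final: 0.4009


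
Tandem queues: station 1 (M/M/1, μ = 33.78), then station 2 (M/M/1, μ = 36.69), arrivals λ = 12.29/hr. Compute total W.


Each node sees arrival rate λ = 12.29/hr (tandem ⇒ throughput preserved).
W₁ = 1/(μ₁−λ) = 1/(33.78−12.29) = 0.04653 hr
W₂ = 1/(μ₂−λ) = 1/(36.69−12.29) = 0.04098 hr
W_total = W₁ + W₂ = 0.04653 + 0.04098 = 0.08752 hr

Final: 0.08752 hr


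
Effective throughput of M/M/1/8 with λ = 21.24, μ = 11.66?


ρ = 1.8216; P_K = (1−ρ)ρ^8/(1−ρ^9) = 0.453087
λ_eff = λ(1 − P_K) = 21.24·(1 − 0.453087) = 21.24·0.546913 = 11.6164 /hr

Final: 11.6164 /hr


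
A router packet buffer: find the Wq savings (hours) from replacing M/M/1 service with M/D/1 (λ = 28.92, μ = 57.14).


ρ = 28.92/57.14 = 0.5061
Wq(M/M/1) = ρ/(μ−λ) = 0.5061/28.22 = 0.01793 hr
Wq(M/D/1) = ρ/(2(μ−λ)) = 0.008967 hr
Savings = 0.01793 − 0.008967 = 0.008967 hr

Final: 0.008967 hr


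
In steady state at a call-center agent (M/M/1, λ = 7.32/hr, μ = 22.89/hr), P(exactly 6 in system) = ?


ρ = 7.32/22.89 = 0.3198
P_n = (1−ρ)·ρ^n = (1 − 0.3198)·0.3198^6 = 0.6802·0.001070 = 0.0007275

Final: 0.0007275


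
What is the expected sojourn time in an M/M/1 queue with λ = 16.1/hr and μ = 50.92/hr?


W = 1/(μ−λ) = 1/(50.92 − 16.1) = 1/34.82 = 0.02872 hr

Final: 0.02872 hr


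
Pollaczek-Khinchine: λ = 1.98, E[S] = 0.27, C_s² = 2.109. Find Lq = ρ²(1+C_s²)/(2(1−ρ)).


ρ = λ·E[S] = 1.98·0.27 = 0.5346
Lq = ρ²(1+C_s²)/(2(1−ρ)) = 0.2858·(1+2.109)/(2·0.4654)
= 0.2858·3.1090/0.9308 = 0.95460

Final: 0.95460


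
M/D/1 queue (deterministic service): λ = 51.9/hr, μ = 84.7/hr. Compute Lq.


ρ = 51.9/84.7 = 0.6128
M/D/1: Lq = ρ²/(2(1−ρ)) = 0.3755/(2·0.3872) = 0.48478

Final: 0.48478


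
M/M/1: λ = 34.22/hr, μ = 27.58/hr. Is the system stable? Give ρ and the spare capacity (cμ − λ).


Total capacity cμ = 1·27.58 = 27.58/hr
ρ = λ/(cμ) = 34.22/27.58 = 1.2408
Stable ⇔ ρ < 1: NO
Spare capacity = cμ − λ = 27.58 − 34.22 = -6.64/hr

Final: ρ = 1.2408; unstable; margin = -6.64/hr


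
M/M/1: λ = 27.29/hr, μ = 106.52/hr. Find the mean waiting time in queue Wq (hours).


ρ = 27.29/106.52 = 0.2562
Wq = ρ/(μ−λ) = 0.2562/(106.52 − 27.29) = 0.2562/79.23 = 0.003234 hr

Final: 0.003234 hr


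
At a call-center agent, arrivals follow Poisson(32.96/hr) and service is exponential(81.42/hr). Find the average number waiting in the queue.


ρ = 32.96/81.42 = 0.4048
Lq = ρ²/(1−ρ) = 0.1639/0.5952 = 0.2753

Final: 0.2753


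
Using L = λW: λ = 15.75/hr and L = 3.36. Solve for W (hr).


W = L/λ = 3.36/15.75 = 0.2133 hr

Final: 0.2133 hr


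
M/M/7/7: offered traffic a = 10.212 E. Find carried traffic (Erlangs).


B(7,10.212) = 0.418373 (Erlang-B)
Carried load = a(1 − B) = 10.212·(1 − 0.418373) = 10.212·0.581627 = 5.9396 E

Final: 5.9396 Erlangs


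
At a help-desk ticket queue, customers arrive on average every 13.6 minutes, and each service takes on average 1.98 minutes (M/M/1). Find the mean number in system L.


λ = 60/13.6 = 4.4118 /hr
μ = 60/1.98 = 30.3030 /hr
ρ = λ/μ = 4.4118/30.3030 = 0.1456
L = ρ/(1−ρ) = 0.1456/0.8544 = 0.1704

Final: 0.1704


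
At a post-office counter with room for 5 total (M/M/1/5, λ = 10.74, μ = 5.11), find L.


ρ = 10.74/5.11 = 2.1018
L = ρ[1 − (K+1)ρ^K + Kρ^(K+1)] / [(1−ρ)(1−ρ^(K+1))]
Numerator: 2.1018·(1 − 6·41.012563 + 5·86.198615) = 390.754616
Denominator: (-1.1018)·(-85.198615) = 93.868533
L = 390.754616/93.868533 = 4.1628

Final: 4.1628


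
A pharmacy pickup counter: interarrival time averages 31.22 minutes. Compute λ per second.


λ = 1/(interarrival time) in consistent units.
1 second = 0.0166667 min, so λ = 0.0166667/31.22 = 0.0005338 per second

Final: 0.0005338 /sec


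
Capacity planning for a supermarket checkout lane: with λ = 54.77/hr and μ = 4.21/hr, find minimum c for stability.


Stability requires cμ > λ ⇔ c > λ/μ.
λ/μ = 54.77/4.21 = 13.0095
Minimum integer c = ⌊13.0095⌋ + 1 = 14
Check: 14·4.21 = 58.94 > 54.77, while 13·4.21 = 54.73 ≤ 54.77

Final: 14 servers


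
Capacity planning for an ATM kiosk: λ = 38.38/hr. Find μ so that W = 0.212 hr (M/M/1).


W = 1/(μ−λ) ⇒ μ − λ = 1/W = 1/0.212 = 4.7170
μ = λ + 1/W = 38.38 + 4.7170 = 43.0970 per hr

Final: 43.0970 /hr


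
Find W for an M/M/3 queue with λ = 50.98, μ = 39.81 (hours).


a = 1.2806; ρ = 0.4269; P₀ = 0.269454
Lq = P₀·a^c·ρ/(c!(1−ρ)²) = 0.12255
Wq = Lq/λ = 0.12255/50.98 = 0.002404 hr
W = Wq + 1/μ = 0.002404 + 0.02512 = 0.02752 hr

Final: 0.02752 hr


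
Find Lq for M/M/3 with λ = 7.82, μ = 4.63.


a = λ/μ = 1.6890; ρ = a/3 = 0.5630
P₀ = 0.167986
Lq = P₀·a^c·ρ / (c!·(1−ρ)²) = 0.167986·4.81812·0.5630/(6·0.19097)
= 0.39768

Final: 0.39768


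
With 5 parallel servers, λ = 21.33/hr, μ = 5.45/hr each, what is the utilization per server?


ρ = λ/(cμ) = 21.33/(5·5.45) = 21.33/27.25 = 0.7828

Final: 0.7828


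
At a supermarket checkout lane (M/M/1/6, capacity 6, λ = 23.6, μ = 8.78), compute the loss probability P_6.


ρ = λ/μ = 23.6/8.78 = 2.6879
P_K = (1−ρ)ρ^K/(1−ρ^(K+1)) = (-1.6879·377.142020)/(1 − 1013.730258)
= -636.588238/-1012.730258 = 0.628586

Final: 0.628586


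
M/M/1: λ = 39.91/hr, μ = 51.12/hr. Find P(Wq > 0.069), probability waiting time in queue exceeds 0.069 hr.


ρ = 39.91/51.12 = 0.7807
P(Wq > t) = ρ·e^{−(μ−λ)t} = 0.7807·e^{−0.7735}
= 0.7807·0.461400 = 0.360221

Final: 0.360221


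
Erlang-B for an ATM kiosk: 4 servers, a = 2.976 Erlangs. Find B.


B(c,a) = (a^c/c!) / Σ_{k=0}^{c} a^k/k!
a^4/4! = 3.268289
Σ terms (k=0..4): 1.00000 + 2.97600 + 4.42829 + 4.39286 + 3.26829 = 16.065439
B = 3.268289/16.065439 = 0.203436

Final: 0.203436


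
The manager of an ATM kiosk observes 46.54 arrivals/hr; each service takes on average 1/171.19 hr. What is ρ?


ρ = λ/μ = 46.54/171.19 = 0.2719

Final: 0.2719


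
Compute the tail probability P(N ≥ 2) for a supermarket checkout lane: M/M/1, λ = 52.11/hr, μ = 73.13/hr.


ρ = 52.11/73.13 = 0.7126
P(N ≥ n) = ρ^n = 0.7126^2 = 0.507751

Final: 0.507751


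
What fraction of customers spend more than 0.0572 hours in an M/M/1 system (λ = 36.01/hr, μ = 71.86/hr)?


W ~ Exponential(μ−λ) for M/M/1.
μ − λ = 71.86 − 36.01 = 35.8500
P(W > t) = e^{−(μ−λ)t} = e^{−2.0506} = 0.128655

Final: 0.128655


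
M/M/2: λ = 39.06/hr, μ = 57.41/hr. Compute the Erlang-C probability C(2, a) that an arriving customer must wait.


a = λ/μ = 0.6804; ρ = a/2 = 0.3402
P₀ = 0.492332 (from M/M/c formula)
C(c,a) = [a^c/(c!(1−ρ))]·P₀ = [0.46290/(2·0.6598)]·0.492332
= 0.35078·0.492332 = 0.172701

Final: 0.172701


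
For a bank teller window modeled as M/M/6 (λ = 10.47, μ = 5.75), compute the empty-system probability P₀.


a = λ/μ = 10.47/5.75 = 1.8209; ρ = a/c = 0.3035
Σ_{k=0}^{5} a^k/k! (terms k=0..5) = 1.00000 + 1.82087 + 1.65778 + 1.00620 + 0.45804 + 0.16681 = 6.10970
Tail: a^6/(6!(1−ρ)) = 36.44794/(720·0.6965) = 0.07268
P₀ = 1/(6.10970 + 0.07268) = 1/6.18238 = 0.161750

Final: 0.161750


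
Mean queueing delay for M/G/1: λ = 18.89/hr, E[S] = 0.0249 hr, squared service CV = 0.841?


ρ = λ·E[S] = 18.89·0.0249 = 0.4704
E[S²] = E[S]²(1+C_s²) = 0.0249²·(1+0.841) = 0.001141
Wq = λ·E[S²]/(2(1−ρ)) = 18.89·0.001141/(2·0.5296) = 0.02036 hr

Final: 0.02036 hr


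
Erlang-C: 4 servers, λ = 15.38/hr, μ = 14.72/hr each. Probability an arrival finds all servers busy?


a = λ/μ = 1.0448; ρ = a/4 = 0.2612
P₀ = 0.351124 (from M/M/c formula)
C(c,a) = [a^c/(c!(1−ρ))]·P₀ = [1.19177/(24·0.7388)]·0.351124
= 0.06721·0.351124 = 0.023601

Final: 0.023601


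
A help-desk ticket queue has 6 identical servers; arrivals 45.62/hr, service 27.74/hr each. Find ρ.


ρ = λ/(cμ) = 45.62/(6·27.74) = 45.62/166.44 = 0.2741

Final: 0.2741


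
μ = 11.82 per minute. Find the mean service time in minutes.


Mean service time = 1/μ = 1/11.82 minute = 0.08460 minute
In minutes: 0.08460 × 1 = 0.08460 min

Final: 0.08460 min


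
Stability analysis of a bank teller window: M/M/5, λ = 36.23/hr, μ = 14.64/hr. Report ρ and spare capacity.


Total capacity cμ = 5·14.64 = 73.20/hr
ρ = λ/(cμ) = 36.23/73.20 = 0.4949
Stable ⇔ ρ < 1: YES
Spare capacity = cμ − λ = 73.20 − 36.23 = 36.97/hr

Final: ρ = 0.4949; stable; margin = 36.97/hr


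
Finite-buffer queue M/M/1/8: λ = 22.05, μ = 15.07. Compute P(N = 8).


ρ = λ/μ = 22.05/15.07 = 1.4632
P_K = (1−ρ)ρ^K/(1−ρ^(K+1)) = (-0.4632·21.006937)/(1 − 30.736759)
= -9.729822/-29.736759 = 0.327198

Final: 0.327198


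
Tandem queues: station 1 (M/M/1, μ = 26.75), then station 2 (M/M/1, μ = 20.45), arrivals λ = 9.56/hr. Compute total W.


Each node sees arrival rate λ = 9.56/hr (tandem ⇒ throughput preserved).
W₁ = 1/(μ₁−λ) = 1/(26.75−9.56) = 0.05817 hr
W₂ = 1/(μ₂−λ) = 1/(20.45−9.56) = 0.09183 hr
W_total = W₁ + W₂ = 0.05817 + 0.09183 = 0.15000 hr

Final: 0.15000 hr


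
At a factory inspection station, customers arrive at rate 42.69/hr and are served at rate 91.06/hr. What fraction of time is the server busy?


ρ = λ/μ = 42.69/91.06 = 0.4688

Final: 0.4688


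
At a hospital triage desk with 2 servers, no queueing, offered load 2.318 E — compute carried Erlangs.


B(2,2.318) = 0.447420 (Erlang-B)
Carried load = a(1 − B) = 2.318·(1 − 0.447420) = 2.318·0.552580 = 1.2809 E

Final: 1.2809 Erlangs


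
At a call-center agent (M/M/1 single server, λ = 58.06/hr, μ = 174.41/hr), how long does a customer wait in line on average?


ρ = 58.06/174.41 = 0.3329
Wq = ρ/(μ−λ) = 0.3329/(174.41 − 58.06) = 0.3329/116.35 = 0.002861 hr

Final: 0.002861 hr


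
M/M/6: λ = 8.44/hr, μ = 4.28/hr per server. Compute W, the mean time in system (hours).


a = 1.9720; ρ = 0.3287; P₀ = 0.138995
Lq = P₀·a^c·ρ/(c!(1−ρ)²) = 0.008278
Wq = Lq/λ = 0.008278/8.44 = 0.0009808 hr
W = Wq + 1/μ = 0.0009808 + 0.23364 = 0.23463 hr

Final: 0.23463 hr


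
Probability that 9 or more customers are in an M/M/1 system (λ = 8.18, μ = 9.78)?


ρ = 8.18/9.78 = 0.8364
P(N ≥ n) = ρ^n = 0.8364^9 = 0.200323

Final: 0.200323


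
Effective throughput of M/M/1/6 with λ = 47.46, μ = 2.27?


ρ = 20.9075; P_K = (1−ρ)ρ^6/(1−ρ^7) = 0.952170
λ_eff = λ(1 − P_K) = 47.46·(1 − 0.952170) = 47.46·0.047830 = 2.2700 /hr

Final: 2.2700 /hr


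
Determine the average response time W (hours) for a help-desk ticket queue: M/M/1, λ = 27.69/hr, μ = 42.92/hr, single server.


W = 1/(μ−λ) = 1/(42.92 − 27.69) = 1/15.23 = 0.06566 hr

Final: 0.06566 hr


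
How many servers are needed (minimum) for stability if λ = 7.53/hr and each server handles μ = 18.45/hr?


Stability requires cμ > λ ⇔ c > λ/μ.
λ/μ = 7.53/18.45 = 0.4081
Minimum integer c = ⌊0.4081⌋ + 1 = 1
Check: 1·18.45 = 18.45 > 7.53, while 0·18.45 = 0.00 ≤ 7.53

Final: 1 servers


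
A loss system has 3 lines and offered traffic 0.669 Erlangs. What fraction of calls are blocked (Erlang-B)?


B(c,a) = (a^c/c!) / Σ_{k=0}^{c} a^k/k!
a^3/3! = 0.049903
Σ terms (k=0..3): 1.00000 + 0.66900 + 0.22378 + 0.04990 = 1.942684
B = 0.049903/1.942684 = 0.025688

Final: 0.025688


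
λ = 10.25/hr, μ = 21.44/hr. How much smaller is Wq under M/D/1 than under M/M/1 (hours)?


ρ = 10.25/21.44 = 0.4781
Wq(M/M/1) = ρ/(μ−λ) = 0.4781/11.19 = 0.04272 hr
Wq(M/D/1) = ρ/(2(μ−λ)) = 0.02136 hr
Savings = 0.04272 − 0.02136 = 0.02136 hr

Final: 0.02136 hr


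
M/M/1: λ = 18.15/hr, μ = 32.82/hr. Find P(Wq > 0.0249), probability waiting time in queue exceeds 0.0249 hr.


ρ = 18.15/32.82 = 0.5530
P(Wq > t) = ρ·e^{−(μ−λ)t} = 0.5530·e^{−0.3653}
= 0.5530·0.694000 = 0.383794

Final: 0.383794


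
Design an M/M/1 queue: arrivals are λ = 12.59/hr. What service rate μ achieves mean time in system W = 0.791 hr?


W = 1/(μ−λ) ⇒ μ − λ = 1/W = 1/0.791 = 1.2642
μ = λ + 1/W = 12.59 + 1.2642 = 13.8542 per hr

Final: 13.8542 /hr


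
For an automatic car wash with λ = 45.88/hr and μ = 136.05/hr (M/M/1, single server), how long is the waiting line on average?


ρ = 45.88/136.05 = 0.3372
Lq = ρ²/(1−ρ) = 0.1137/0.6628 = 0.1716

Final: 0.1716


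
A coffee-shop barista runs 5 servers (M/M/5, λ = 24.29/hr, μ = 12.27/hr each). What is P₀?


a = λ/μ = 24.29/12.27 = 1.9796; ρ = a/c = 0.3959
Σ_{k=0}^{4} a^k/k! (terms k=0..4) = 1.00000 + 1.97963 + 1.95946 + 1.29300 + 0.63991 = 6.87199
Tail: a^5/(5!(1−ρ)) = 30.40288/(120·0.6041) = 0.41941
P₀ = 1/(6.87199 + 0.41941) = 1/7.29141 = 0.137148

Final: 0.137148


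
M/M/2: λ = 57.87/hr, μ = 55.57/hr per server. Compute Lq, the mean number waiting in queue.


a = λ/μ = 1.0414; ρ = a/2 = 0.5207
P₀ = 0.315188
Lq = P₀·a^c·ρ / (c!·(1−ρ)²) = 0.315188·1.08449·0.5207/(2·0.22973)
= 0.38737

Final: 0.38737


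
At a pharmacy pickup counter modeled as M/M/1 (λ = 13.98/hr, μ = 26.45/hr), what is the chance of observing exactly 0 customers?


ρ = 13.98/26.45 = 0.5285
P_n = (1−ρ)·ρ^n = (1 − 0.5285)·0.5285^0 = 0.4715·1.000000 = 0.471456

Final: 0.471456


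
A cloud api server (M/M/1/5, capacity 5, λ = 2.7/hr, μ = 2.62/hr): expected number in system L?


ρ = 2.7/2.62 = 1.0305
L = ρ[1 − (K+1)ρ^K + Kρ^(K+1)] / [(1−ρ)(1−ρ^(K+1))]
Numerator: 1.0305·(1 − 6·1.162284 + 5·1.197774) = 0.015627
Denominator: (-0.03053)·(-0.197774) = 0.006039
L = 0.015627/0.006039 = 2.5877

Final: 2.5877


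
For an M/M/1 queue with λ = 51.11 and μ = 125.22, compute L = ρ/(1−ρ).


ρ = λ/μ = 51.11/125.22 = 0.4082
L = ρ/(1−ρ) = 0.4082/(1 − 0.4082) = 0.4082/0.5918 = 0.6897

Final: 0.6897


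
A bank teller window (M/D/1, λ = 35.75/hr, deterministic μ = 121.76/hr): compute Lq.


ρ = 35.75/121.76 = 0.2936
M/D/1: Lq = ρ²/(2(1−ρ)) = 0.08621/(2·0.7064) = 0.06102

Final: 0.06102


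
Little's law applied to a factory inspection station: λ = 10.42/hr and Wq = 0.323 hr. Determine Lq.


Lq = λWq = 10.42·0.323 = 3.3657

Final: 3.3657


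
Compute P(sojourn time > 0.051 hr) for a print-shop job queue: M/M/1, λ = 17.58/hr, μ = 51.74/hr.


W ~ Exponential(μ−λ) for M/M/1.
μ − λ = 51.74 − 17.58 = 34.1600
P(W > t) = e^{−(μ−λ)t} = e^{−1.7422} = 0.175142

Final: 0.175142


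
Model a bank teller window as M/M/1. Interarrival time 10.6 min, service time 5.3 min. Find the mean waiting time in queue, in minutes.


λ = 60/10.6 = 5.6604 /hr
μ = 60/5.3 = 11.3208 /hr
ρ = λ/μ = 5.6604/11.3208 = 0.5000
Wq = ρ/(μ−λ) = 0.5000/(11.3208−5.6604) = 0.08833 hr
In minutes: 0.08833·60 = 5.300 min

Final: 5.300 min


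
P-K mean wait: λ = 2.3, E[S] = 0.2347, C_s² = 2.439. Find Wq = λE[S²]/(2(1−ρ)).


ρ = λ·E[S] = 2.3·0.2347 = 0.5398
E[S²] = E[S]²(1+C_s²) = 0.2347²·(1+2.439) = 0.189434
Wq = λ·E[S²]/(2(1−ρ)) = 2.3·0.189434/(2·0.4602) = 0.47339 hr

Final: 0.47339 hr


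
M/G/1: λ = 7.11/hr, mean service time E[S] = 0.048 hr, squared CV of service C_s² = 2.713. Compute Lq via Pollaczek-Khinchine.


ρ = λ·E[S] = 7.11·0.048 = 0.3413
Lq = ρ²(1+C_s²)/(2(1−ρ)) = 0.1165·(1+2.713)/(2·0.6587)
= 0.1165·3.7130/1.3174 = 0.32826

Final: 0.32826


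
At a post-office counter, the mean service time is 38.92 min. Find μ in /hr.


μ = 1/(service time) in consistent units.
1 hour = 60 min, so μ = 60/38.92 = 1.5416 per hour

Final: 1.5416 /hr


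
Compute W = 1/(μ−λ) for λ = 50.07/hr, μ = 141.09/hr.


W = 1/(μ−λ) = 1/(141.09 − 50.07) = 1/91.02 = 0.01099 hr

Final: 0.01099 hr


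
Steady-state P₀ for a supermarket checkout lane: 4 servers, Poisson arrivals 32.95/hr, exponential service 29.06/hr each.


a = λ/μ = 32.95/29.06 = 1.1339; ρ = a/c = 0.2835
Σ_{k=0}^{3} a^k/k! (terms k=0..3) = 1.00000 + 1.13386 + 0.64282 + 0.24296 = 3.01964
Tail: a^4/(4!(1−ρ)) = 1.65287/(24·0.7165) = 0.09611
P₀ = 1/(3.01964 + 0.09611) = 1/3.11575 = 0.320950

Final: 0.320950


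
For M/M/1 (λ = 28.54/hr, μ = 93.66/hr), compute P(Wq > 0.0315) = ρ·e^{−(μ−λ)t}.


ρ = 28.54/93.66 = 0.3047
P(Wq > t) = ρ·e^{−(μ−λ)t} = 0.3047·e^{−2.0513}
= 0.3047·0.128570 = 0.039178

Final: 0.039178


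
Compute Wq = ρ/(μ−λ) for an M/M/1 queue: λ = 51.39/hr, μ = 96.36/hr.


ρ = 51.39/96.36 = 0.5333
Wq = ρ/(μ−λ) = 0.5333/(96.36 − 51.39) = 0.5333/44.97 = 0.01186 hr

Final: 0.01186 hr


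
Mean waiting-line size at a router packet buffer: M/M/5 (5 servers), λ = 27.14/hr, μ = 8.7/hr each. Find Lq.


a = λ/μ = 3.1195; ρ = a/5 = 0.6239
P₀ = 0.040755
Lq = P₀·a^c·ρ / (c!·(1−ρ)²) = 0.040755·295.42888·0.6239/(120·0.14145)
= 0.44257

Final: 0.44257


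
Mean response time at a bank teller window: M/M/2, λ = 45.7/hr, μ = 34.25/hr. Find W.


a = 1.3343; ρ = 0.6672; P₀ = 0.199650
Lq = P₀·a^c·ρ/(c!(1−ρ)²) = 1.07025
Wq = Lq/λ = 1.07025/45.7 = 0.02342 hr
W = Wq + 1/μ = 0.02342 + 0.02920 = 0.05262 hr

Final: 0.05262 hr


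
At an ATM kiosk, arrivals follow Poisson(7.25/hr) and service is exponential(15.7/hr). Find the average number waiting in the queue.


ρ = 7.25/15.7 = 0.4618
Lq = ρ²/(1−ρ) = 0.2132/0.5382 = 0.3962

Final: 0.3962


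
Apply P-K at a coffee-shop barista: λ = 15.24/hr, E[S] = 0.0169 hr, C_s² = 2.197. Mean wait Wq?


ρ = λ·E[S] = 15.24·0.0169 = 0.2576
E[S²] = E[S]²(1+C_s²) = 0.0169²·(1+2.197) = 0.0009131
Wq = λ·E[S²]/(2(1−ρ)) = 15.24·0.0009131/(2·0.7424) = 0.009371 hr

Final: 0.009371 hr


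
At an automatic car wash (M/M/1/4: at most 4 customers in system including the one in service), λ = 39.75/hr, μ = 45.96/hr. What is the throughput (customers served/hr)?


ρ = 0.8649; P_K = (1−ρ)ρ^4/(1−ρ^5) = 0.146499
λ_eff = λ(1 − P_K) = 39.75·(1 − 0.146499) = 39.75·0.853501 = 33.9267 /hr

Final: 33.9267 /hr


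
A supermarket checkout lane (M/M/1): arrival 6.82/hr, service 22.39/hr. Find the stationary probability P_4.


ρ = 6.82/22.39 = 0.3046
P_n = (1−ρ)·ρ^n = (1 − 0.3046)·0.3046^4 = 0.6954·0.008608 = 0.005986

Final: 0.005986


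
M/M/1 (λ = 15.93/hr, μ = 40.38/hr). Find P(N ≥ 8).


ρ = 15.93/40.38 = 0.3945
P(N ≥ n) = ρ^n = 0.3945^8 = 0.0005867

Final: 0.0005867


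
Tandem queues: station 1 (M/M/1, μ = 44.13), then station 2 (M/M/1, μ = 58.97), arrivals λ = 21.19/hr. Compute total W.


Each node sees arrival rate λ = 21.19/hr (tandem ⇒ throughput preserved).
W₁ = 1/(μ₁−λ) = 1/(44.13−21.19) = 0.04359 hr
W₂ = 1/(μ₂−λ) = 1/(58.97−21.19) = 0.02647 hr
W_total = W₁ + W₂ = 0.04359 + 0.02647 = 0.07006 hr

Final: 0.07006 hr


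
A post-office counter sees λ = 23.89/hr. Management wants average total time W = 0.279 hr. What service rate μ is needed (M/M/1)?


W = 1/(μ−λ) ⇒ μ − λ = 1/W = 1/0.279 = 3.5842
μ = λ + 1/W = 23.89 + 3.5842 = 27.4742 per hr

Final: 27.4742 /hr


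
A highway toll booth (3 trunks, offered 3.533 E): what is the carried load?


B(3,3.533) = 0.405534 (Erlang-B)
Carried load = a(1 − B) = 3.533·(1 − 0.405534) = 3.533·0.594466 = 2.1002 E

Final: 2.1002 Erlangs


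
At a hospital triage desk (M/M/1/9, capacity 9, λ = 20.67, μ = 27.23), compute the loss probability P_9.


ρ = λ/μ = 20.67/27.23 = 0.7591
P_K = (1−ρ)ρ^K/(1−ρ^(K+1)) = (0.2409·0.083683)/(1 − 0.063523)
= 0.020160/0.936477 = 0.021528

Final: 0.021528


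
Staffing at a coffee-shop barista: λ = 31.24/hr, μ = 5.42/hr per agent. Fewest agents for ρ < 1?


Stability requires cμ > λ ⇔ c > λ/μ.
λ/μ = 31.24/5.42 = 5.7638
Minimum integer c = ⌊5.7638⌋ + 1 = 6
Check: 6·5.42 = 32.52 > 31.24, while 5·5.42 = 27.10 ≤ 31.24

Final: 6 servers


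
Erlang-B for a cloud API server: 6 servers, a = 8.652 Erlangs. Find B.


B(c,a) = (a^c/c!) / Σ_{k=0}^{c} a^k/k!
a^6/6! = 582.594752
Σ terms (k=0..6): 1.00000 + 8.65200 + 37.42855 + 107.94394 + 233.48275 + 404.01855 + 582.59475 = 1375.120551
B = 582.594752/1375.120551 = 0.423668

Final: 0.423668


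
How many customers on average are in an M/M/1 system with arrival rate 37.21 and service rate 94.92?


ρ = λ/μ = 37.21/94.92 = 0.3920
L = ρ/(1−ρ) = 0.3920/(1 − 0.3920) = 0.3920/0.6080 = 0.6448

Final: 0.6448


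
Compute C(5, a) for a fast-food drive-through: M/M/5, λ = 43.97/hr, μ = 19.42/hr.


a = λ/μ = 2.2642; ρ = a/5 = 0.4528
P₀ = 0.102426 (from M/M/c formula)
C(c,a) = [a^c/(c!(1−ρ))]·P₀ = [59.50264/(120·0.5472)]·0.102426
= 0.90622·0.102426 = 0.092821

Final: 0.092821


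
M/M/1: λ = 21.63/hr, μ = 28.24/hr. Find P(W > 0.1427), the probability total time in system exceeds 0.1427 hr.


W ~ Exponential(μ−λ) for M/M/1.
μ − λ = 28.24 − 21.63 = 6.6100
P(W > t) = e^{−(μ−λ)t} = e^{−0.9432} = 0.389362

Final: 0.389362


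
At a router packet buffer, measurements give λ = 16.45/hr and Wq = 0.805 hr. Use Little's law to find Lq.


Lq = λWq = 16.45·0.805 = 13.2423

Final: 13.2423


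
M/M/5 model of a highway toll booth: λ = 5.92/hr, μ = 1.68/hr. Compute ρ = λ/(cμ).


ρ = λ/(cμ) = 5.92/(5·1.68) = 5.92/8.40 = 0.7048

Final: 0.7048


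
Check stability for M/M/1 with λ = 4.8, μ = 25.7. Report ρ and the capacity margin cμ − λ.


Total capacity cμ = 1·25.7 = 25.70/hr
ρ = λ/(cμ) = 4.8/25.70 = 0.1868
Stable ⇔ ρ < 1: YES
Spare capacity = cμ − λ = 25.70 − 4.8 = 20.90/hr

Final: ρ = 0.1868; stable; margin = 20.90/hr


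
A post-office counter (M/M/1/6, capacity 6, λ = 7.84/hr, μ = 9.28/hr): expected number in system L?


ρ = 7.84/9.28 = 0.8448
L = ρ[1 − (K+1)ρ^K + Kρ^(K+1)] / [(1−ρ)(1−ρ^(K+1))]
Numerator: 0.8448·(1 − 7·0.363587 + 6·0.307168) = 0.251675
Denominator: (0.1552)·(0.692832) = 0.107508
L = 0.251675/0.107508 = 2.3410

Final: 2.3410


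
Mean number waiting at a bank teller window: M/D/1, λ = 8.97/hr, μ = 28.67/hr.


ρ = 8.97/28.67 = 0.3129
M/D/1: Lq = ρ²/(2(1−ρ)) = 0.09789/(2·0.6871) = 0.07123

Final: 0.07123


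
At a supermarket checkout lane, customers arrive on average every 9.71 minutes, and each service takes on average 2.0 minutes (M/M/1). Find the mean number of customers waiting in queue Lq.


λ = 60/9.71 = 6.1792 /hr
μ = 60/2.0 = 30.0000 /hr
ρ = λ/μ = 6.1792/30.0000 = 0.2060
Lq = ρ²/(1−ρ) = 0.04242/0.7940 = 0.05343

Final: 0.05343


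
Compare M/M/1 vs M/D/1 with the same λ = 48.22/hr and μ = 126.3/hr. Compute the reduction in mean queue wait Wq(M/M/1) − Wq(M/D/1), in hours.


ρ = 48.22/126.3 = 0.3818
Wq(M/M/1) = ρ/(μ−λ) = 0.3818/78.08 = 0.004890 hr
Wq(M/D/1) = ρ/(2(μ−λ)) = 0.002445 hr
Savings = 0.004890 − 0.002445 = 0.002445 hr

Final: 0.002445 hr


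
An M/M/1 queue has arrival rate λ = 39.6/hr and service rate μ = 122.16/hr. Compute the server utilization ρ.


ρ = λ/μ = 39.6/122.16 = 0.3242

Final: 0.3242


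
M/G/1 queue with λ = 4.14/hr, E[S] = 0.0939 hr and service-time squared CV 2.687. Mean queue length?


ρ = λ·E[S] = 4.14·0.0939 = 0.3887
Lq = ρ²(1+C_s²)/(2(1−ρ)) = 0.1511·(1+2.687)/(2·0.6113)
= 0.1511·3.6870/1.2225 = 0.45578

Final: 0.45578


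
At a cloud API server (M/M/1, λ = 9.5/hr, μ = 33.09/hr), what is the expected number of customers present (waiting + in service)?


ρ = λ/μ = 9.5/33.09 = 0.2871
L = ρ/(1−ρ) = 0.2871/(1 − 0.2871) = 0.2871/0.7129 = 0.4027

Final: 0.4027


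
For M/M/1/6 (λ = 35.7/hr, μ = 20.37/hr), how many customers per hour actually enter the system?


ρ = 1.7526; P_K = (1−ρ)ρ^6/(1−ρ^7) = 0.438037
λ_eff = λ(1 − P_K) = 35.7·(1 − 0.438037) = 35.7·0.561963 = 20.0621 /hr

Final: 20.0621 /hr


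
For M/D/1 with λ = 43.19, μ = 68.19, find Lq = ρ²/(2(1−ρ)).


ρ = 43.19/68.19 = 0.6334
M/D/1: Lq = ρ²/(2(1−ρ)) = 0.4012/(2·0.3666) = 0.54711

Final: 0.54711


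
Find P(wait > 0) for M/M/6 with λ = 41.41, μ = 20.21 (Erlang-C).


a = λ/μ = 2.0490; ρ = a/6 = 0.3415
P₀ = 0.128645 (from M/M/c formula)
C(c,a) = [a^c/(c!(1−ρ))]·P₀ = [74.00030/(720·0.6585)]·0.128645
= 0.15608·0.128645 = 0.020079

Final: 0.020079


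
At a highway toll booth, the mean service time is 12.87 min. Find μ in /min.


μ = 1/(service time) in consistent units.
1 minute = 1 min, so μ = 1/12.87 = 0.07770 per minute

Final: 0.07770 /min


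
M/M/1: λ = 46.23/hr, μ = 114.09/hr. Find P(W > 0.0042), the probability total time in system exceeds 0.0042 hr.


W ~ Exponential(μ−λ) for M/M/1.
μ − λ = 114.09 − 46.23 = 67.8600
P(W > t) = e^{−(μ−λ)t} = e^{−0.2850} = 0.752005

Final: 0.752005


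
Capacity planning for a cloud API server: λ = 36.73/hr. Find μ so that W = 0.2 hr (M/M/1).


W = 1/(μ−λ) ⇒ μ − λ = 1/W = 1/0.2 = 5.0000
μ = λ + 1/W = 36.73 + 5.0000 = 41.7300 per hr

Final: 41.7300 /hr


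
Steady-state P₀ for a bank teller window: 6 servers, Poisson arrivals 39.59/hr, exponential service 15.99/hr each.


a = λ/μ = 39.59/15.99 = 2.4759; ρ = a/c = 0.4127
Σ_{k=0}^{5} a^k/k! (terms k=0..5) = 1.00000 + 2.47592 + 3.06510 + 2.52965 + 1.56580 + 0.77536 = 11.41183
Tail: a^6/(6!(1−ρ)) = 230.36804/(720·0.5873) = 0.54475
P₀ = 1/(11.41183 + 0.54475) = 1/11.95658 = 0.083636

Final: 0.083636


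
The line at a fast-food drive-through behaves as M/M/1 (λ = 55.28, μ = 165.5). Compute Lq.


ρ = 55.28/165.5 = 0.3340
Lq = ρ²/(1−ρ) = 0.1116/0.6660 = 0.1675

Final: 0.1675


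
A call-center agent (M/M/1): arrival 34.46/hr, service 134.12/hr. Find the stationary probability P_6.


ρ = 34.46/134.12 = 0.2569
P_n = (1−ρ)·ρ^n = (1 − 0.2569)·0.2569^6 = 0.7431·0.0002877 = 0.0002138

Final: 0.0002138


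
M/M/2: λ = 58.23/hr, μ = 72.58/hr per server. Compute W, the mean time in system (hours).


a = 0.8023; ρ = 0.4011; P₀ = 0.427405
Lq = P₀·a^c·ρ/(c!(1−ρ)²) = 0.15386
Wq = Lq/λ = 0.15386/58.23 = 0.002642 hr
W = Wq + 1/μ = 0.002642 + 0.01378 = 0.01642 hr

Final: 0.01642 hr


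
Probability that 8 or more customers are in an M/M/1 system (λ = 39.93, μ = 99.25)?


ρ = 39.93/99.25 = 0.4023
P(N ≥ n) = ρ^n = 0.4023^8 = 0.0006864

Final: 0.0006864
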